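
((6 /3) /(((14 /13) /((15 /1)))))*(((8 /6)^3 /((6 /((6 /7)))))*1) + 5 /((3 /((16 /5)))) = 6512 /441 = 14.77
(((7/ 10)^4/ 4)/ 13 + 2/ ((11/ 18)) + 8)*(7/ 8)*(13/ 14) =64506411/ 7040000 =9.16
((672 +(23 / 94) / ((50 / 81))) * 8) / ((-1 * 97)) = -6320526 / 113975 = -55.46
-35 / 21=-5 / 3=-1.67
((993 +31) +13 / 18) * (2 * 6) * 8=295120 / 3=98373.33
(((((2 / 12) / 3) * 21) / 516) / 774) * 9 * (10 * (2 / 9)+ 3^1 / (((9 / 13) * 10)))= 1673 / 23963040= 0.00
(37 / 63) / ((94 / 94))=37 / 63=0.59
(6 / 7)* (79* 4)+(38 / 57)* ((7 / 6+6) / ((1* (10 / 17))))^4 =2035649988247 / 136080000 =14959.22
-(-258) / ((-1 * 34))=-129 / 17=-7.59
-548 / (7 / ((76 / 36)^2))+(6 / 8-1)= -349.15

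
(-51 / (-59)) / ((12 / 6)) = 51 / 118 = 0.43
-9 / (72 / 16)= -2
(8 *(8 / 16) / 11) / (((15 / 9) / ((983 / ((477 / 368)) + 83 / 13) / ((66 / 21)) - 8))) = 51.35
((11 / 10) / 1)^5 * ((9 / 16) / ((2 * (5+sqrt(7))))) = 161051 / 1280000 - 161051 * sqrt(7) / 6400000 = 0.06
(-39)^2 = 1521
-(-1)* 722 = 722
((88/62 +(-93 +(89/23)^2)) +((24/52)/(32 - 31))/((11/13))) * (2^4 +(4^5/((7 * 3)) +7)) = -89511142/16399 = -5458.33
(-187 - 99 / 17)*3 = -9834 / 17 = -578.47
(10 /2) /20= 1 /4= 0.25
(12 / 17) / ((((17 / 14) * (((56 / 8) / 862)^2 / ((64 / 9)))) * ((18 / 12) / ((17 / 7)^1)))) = 760877056 / 7497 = 101490.87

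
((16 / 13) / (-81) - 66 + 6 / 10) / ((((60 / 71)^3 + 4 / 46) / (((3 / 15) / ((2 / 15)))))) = -2835175164683 / 19950215220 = -142.11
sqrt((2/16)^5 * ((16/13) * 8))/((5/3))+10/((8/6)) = 3 * sqrt(13)/1040+15/2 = 7.51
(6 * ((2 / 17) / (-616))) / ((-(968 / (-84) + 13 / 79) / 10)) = -711 / 704803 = -0.00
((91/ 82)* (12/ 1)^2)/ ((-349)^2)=6552/ 4993841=0.00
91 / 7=13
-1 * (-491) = 491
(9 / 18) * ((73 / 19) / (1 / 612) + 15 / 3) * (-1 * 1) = -1178.18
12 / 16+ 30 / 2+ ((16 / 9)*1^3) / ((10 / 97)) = 5939 / 180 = 32.99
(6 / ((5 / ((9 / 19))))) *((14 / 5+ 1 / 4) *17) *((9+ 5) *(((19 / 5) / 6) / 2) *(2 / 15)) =17.42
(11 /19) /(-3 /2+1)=-1.16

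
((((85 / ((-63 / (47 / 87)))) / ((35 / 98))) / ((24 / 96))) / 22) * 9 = -3196 / 957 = -3.34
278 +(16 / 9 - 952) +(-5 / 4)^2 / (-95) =-1839245 / 2736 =-672.24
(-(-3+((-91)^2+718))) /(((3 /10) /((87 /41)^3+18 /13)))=-328026.43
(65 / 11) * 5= 325 / 11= 29.55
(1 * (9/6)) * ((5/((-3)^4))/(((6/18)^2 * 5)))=1/6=0.17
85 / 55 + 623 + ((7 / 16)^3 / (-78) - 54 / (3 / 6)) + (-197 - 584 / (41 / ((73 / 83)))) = 3671732712865 / 11959394304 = 307.02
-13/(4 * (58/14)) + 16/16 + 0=25/116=0.22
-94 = -94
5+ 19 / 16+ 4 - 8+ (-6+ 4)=3 / 16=0.19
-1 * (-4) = 4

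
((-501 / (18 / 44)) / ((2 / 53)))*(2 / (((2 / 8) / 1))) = -778888 / 3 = -259629.33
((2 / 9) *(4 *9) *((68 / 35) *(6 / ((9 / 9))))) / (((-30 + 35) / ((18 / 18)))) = 3264 / 175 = 18.65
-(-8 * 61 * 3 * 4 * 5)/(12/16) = 39040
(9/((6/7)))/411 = 7/274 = 0.03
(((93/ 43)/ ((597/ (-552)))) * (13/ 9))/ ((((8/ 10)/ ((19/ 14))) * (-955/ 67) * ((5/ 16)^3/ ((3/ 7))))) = 48330493952/ 10010620375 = 4.83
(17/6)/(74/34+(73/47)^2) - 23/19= -11651369/19645164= -0.59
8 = 8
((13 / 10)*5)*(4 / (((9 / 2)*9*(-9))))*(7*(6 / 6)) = -364 / 729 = -0.50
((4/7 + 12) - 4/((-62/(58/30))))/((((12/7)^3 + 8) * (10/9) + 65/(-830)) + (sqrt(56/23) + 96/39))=33885782266639724148/44639882694428970685 - 174666738932732592 * sqrt(322)/44639882694428970685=0.69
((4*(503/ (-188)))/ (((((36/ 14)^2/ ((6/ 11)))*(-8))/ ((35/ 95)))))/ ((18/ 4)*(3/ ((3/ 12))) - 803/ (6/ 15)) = -172529/ 8289747576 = -0.00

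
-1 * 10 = -10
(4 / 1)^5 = 1024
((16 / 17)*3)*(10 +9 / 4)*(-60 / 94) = -17640 / 799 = -22.08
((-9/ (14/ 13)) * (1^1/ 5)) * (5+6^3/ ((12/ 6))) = -13221/ 70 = -188.87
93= 93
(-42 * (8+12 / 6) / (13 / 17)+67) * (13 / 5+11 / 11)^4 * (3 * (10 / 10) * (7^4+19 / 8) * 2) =-729991372932 / 625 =-1167986196.69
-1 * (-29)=29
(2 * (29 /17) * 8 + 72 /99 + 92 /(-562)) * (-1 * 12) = -17566056 /52547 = -334.29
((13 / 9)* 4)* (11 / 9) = 572 / 81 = 7.06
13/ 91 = 1/ 7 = 0.14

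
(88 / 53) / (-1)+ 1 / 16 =-1.60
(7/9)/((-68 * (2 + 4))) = -7/3672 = -0.00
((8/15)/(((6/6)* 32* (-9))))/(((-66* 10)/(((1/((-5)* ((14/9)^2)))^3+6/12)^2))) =220960689627864481/315714224539929600000000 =0.00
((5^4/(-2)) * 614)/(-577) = 191875/577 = 332.54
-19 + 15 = -4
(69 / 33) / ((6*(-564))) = -23 / 37224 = -0.00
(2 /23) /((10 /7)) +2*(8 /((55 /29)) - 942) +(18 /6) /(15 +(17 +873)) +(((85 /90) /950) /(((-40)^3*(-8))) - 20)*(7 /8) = -6071634815748790633 /3207414988800000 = -1893.00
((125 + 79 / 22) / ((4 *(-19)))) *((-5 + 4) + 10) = -25461 / 1672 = -15.23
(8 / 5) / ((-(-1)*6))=4 / 15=0.27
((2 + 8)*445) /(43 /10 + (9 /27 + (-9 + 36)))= 133500 /949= 140.67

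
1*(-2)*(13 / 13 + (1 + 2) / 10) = -13 / 5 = -2.60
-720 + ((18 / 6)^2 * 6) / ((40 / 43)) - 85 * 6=-23439 / 20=-1171.95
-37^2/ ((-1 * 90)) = 1369/ 90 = 15.21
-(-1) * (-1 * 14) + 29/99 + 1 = -1258/99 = -12.71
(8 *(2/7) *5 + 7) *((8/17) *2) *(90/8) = 23220/119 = 195.13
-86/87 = -0.99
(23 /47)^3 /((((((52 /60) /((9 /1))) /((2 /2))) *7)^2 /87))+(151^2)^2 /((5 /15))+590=1340928350372479384 /859758263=1559657415.44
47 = 47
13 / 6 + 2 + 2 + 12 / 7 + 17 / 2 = 344 / 21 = 16.38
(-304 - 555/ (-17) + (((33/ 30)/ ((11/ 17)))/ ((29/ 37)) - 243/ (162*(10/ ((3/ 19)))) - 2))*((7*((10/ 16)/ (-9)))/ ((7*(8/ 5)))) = 254040215/ 21581568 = 11.77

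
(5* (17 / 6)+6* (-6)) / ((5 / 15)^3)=-1179 / 2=-589.50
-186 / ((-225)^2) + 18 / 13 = 302944 / 219375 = 1.38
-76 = -76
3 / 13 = 0.23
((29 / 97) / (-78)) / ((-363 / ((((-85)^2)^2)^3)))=4125010956948991455078125 / 2746458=1501938481108755879.42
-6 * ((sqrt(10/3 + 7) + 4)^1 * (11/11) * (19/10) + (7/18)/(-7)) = -679/15 - 19 * sqrt(93)/5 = -81.91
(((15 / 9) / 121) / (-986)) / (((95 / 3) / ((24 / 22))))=-6 / 12467477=-0.00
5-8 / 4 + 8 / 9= 35 / 9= 3.89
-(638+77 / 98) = -8943 / 14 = -638.79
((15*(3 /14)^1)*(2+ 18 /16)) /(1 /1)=1125 /112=10.04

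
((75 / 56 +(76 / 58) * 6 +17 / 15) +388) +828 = 29873513 / 24360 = 1226.33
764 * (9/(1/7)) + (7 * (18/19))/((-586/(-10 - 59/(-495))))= 14737330657/306185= 48132.11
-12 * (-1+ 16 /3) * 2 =-104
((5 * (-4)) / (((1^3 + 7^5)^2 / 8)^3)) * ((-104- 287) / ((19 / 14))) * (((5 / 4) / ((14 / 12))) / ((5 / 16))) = 5865 / 13073741762951496715352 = 0.00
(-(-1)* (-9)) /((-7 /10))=90 /7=12.86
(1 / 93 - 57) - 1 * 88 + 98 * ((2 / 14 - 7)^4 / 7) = 982740364 / 31899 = 30807.87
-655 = -655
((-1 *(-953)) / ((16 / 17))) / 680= 953 / 640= 1.49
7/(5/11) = 77/5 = 15.40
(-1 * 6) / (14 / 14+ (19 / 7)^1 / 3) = -63 / 20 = -3.15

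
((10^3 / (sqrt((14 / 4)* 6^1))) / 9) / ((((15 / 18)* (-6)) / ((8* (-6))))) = 3200* sqrt(21) / 63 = 232.77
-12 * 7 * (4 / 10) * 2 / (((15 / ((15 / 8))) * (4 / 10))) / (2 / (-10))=105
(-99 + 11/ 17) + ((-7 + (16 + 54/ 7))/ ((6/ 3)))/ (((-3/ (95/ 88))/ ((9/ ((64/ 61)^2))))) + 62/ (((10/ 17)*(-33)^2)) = -5216492408087/ 42464378880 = -122.84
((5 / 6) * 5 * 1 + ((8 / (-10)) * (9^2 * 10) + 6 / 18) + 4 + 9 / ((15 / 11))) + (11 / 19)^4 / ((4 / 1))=-1649530013 / 2606420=-632.87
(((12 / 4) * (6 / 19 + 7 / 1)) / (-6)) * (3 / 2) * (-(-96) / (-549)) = 1112 / 1159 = 0.96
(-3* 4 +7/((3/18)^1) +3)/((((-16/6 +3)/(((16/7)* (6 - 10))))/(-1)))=6336/7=905.14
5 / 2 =2.50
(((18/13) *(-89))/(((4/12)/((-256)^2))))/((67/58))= -18268028928/871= -20973626.78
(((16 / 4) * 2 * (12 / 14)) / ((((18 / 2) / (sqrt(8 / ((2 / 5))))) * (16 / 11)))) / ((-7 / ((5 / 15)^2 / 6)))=-11 * sqrt(5) / 3969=-0.01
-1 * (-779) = 779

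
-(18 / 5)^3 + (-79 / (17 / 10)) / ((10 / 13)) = -227519 / 2125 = -107.07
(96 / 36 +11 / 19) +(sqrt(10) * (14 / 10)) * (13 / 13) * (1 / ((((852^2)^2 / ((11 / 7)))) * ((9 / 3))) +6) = 185 / 57 +66394013769227 * sqrt(10) / 7904049258240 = 29.81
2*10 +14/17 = 354/17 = 20.82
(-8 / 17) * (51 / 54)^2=-0.42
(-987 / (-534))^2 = 108241 / 31684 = 3.42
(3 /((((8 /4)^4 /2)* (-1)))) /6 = -1 /16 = -0.06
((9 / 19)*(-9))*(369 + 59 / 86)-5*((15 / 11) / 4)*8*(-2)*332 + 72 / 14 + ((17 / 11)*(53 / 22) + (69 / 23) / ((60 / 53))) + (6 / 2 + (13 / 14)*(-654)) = 95298583467 / 13839980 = 6885.75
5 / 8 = 0.62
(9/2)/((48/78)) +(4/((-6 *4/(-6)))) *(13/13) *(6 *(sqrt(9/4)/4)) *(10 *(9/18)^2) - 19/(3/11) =-2723/48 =-56.73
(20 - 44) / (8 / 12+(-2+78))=-36 / 115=-0.31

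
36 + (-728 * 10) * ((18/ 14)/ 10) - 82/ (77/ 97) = -77254/ 77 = -1003.30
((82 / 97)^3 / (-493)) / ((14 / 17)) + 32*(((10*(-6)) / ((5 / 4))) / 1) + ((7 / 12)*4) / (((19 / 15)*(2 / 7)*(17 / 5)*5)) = -183792654138673 / 119686111874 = -1535.62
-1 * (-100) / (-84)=-25 / 21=-1.19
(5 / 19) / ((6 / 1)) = 0.04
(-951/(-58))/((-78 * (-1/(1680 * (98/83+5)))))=68300820/31291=2182.76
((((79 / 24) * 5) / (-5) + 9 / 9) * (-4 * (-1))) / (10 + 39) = -55 / 294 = -0.19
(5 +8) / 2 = 13 / 2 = 6.50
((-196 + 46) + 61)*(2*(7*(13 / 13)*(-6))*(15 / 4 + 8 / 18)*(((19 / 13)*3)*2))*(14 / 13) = 50046836 / 169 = 296135.12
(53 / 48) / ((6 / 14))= 371 / 144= 2.58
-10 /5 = -2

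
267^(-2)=1 / 71289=0.00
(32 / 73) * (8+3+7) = 576 / 73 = 7.89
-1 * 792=-792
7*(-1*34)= -238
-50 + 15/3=-45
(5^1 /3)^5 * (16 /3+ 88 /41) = 2875000 /29889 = 96.19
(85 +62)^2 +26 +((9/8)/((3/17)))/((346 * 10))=598856851/27680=21635.00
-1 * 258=-258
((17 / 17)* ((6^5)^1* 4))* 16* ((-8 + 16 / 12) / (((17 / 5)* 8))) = -121976.47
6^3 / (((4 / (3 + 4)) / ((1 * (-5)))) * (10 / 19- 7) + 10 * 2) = 17955 / 1724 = 10.41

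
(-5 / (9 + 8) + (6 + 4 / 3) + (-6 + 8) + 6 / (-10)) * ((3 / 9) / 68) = 538 / 13005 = 0.04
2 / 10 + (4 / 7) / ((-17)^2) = 0.20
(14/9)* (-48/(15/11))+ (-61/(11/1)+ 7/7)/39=-353102/6435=-54.87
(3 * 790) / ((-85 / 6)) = -2844 / 17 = -167.29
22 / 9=2.44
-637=-637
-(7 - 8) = 1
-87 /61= -1.43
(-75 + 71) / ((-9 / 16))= 64 / 9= 7.11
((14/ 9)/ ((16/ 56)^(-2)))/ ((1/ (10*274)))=21920/ 63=347.94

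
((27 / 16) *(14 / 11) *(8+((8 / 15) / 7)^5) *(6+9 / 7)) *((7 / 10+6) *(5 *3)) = 14536851662219 / 1155481250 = 12580.78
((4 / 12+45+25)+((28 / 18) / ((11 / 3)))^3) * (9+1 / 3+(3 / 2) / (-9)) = 12651565 / 19602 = 645.42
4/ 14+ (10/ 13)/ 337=8832/ 30667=0.29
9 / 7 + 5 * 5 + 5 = 219 / 7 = 31.29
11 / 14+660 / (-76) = -2101 / 266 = -7.90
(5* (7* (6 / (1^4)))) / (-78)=-2.69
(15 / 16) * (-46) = -345 / 8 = -43.12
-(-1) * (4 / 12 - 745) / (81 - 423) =2.18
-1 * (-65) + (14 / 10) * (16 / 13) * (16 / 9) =68.06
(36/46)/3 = 6/23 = 0.26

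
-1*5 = -5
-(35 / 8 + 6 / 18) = -4.71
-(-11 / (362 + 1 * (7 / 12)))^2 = -17424 / 18931201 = -0.00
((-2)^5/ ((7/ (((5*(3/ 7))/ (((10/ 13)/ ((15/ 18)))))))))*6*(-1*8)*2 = 49920/ 49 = 1018.78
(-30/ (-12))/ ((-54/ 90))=-25/ 6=-4.17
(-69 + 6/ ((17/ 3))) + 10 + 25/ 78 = -57.62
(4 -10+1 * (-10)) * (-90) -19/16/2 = 46061/32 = 1439.41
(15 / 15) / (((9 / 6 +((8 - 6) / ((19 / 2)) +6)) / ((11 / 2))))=209 / 293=0.71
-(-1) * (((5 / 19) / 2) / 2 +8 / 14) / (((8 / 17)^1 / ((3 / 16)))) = 17289 / 68096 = 0.25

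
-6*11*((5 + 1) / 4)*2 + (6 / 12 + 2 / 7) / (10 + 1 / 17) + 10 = -449885 / 2394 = -187.92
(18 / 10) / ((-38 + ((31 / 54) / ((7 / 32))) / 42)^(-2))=22672529476 / 8751645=2590.66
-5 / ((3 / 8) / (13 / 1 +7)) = -800 / 3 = -266.67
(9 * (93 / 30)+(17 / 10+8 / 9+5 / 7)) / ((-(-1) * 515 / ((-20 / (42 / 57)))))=-1.64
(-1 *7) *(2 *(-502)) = 7028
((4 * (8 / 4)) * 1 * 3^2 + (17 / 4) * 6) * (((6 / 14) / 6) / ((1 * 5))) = 1.39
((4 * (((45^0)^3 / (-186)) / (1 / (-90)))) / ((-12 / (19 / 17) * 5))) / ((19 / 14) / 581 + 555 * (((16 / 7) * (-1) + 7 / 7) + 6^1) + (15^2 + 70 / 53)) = -8190938 / 645846893529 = -0.00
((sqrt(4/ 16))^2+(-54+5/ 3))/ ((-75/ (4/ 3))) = 25/ 27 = 0.93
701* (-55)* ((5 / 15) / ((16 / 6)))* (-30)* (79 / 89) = 128336.17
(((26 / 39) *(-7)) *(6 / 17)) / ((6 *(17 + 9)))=-7 / 663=-0.01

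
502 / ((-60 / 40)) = -1004 / 3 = -334.67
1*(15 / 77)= 15 / 77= 0.19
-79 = -79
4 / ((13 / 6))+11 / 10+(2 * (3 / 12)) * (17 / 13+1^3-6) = 11 / 10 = 1.10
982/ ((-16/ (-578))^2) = 41008811/ 32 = 1281525.34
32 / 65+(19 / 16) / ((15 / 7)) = 653 / 624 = 1.05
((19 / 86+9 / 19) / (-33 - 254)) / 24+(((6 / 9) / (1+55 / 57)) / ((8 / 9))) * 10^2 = 214798945 / 5627496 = 38.17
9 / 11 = 0.82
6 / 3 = 2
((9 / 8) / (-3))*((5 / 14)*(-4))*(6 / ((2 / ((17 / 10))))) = 153 / 56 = 2.73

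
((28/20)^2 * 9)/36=49/100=0.49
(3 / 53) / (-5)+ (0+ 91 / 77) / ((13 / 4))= 1027 / 2915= 0.35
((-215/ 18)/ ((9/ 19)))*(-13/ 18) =53105/ 2916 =18.21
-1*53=-53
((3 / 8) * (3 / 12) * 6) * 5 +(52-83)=-451 / 16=-28.19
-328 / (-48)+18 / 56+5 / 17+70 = 110597 / 1428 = 77.45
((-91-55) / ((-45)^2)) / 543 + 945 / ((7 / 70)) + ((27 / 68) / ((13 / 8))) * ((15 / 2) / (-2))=4592369425093 / 486012150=9449.08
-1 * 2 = -2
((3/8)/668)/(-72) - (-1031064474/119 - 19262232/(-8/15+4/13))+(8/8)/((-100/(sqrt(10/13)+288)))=-29266654423802783/381561600 - sqrt(130)/1300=-76702305.54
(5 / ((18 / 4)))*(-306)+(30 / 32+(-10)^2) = -3825 / 16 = -239.06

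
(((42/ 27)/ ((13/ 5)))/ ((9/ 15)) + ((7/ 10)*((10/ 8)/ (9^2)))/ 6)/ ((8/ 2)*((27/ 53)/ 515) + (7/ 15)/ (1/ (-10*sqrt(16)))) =-1378151845/ 25747046208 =-0.05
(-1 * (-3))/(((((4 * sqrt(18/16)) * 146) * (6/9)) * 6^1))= sqrt(2)/1168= 0.00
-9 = -9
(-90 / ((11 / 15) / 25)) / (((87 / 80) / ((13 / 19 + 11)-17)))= 90900000 / 6061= 14997.53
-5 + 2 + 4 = 1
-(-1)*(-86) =-86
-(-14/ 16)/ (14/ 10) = 0.62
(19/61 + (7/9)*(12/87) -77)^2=1486570562500/253478241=5864.69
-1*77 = -77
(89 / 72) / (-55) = -89 / 3960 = -0.02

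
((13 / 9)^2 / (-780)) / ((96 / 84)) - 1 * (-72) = 72.00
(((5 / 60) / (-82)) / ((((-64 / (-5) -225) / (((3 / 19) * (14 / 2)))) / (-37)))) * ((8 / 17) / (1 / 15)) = -0.00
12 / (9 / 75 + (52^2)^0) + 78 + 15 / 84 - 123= -955 / 28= -34.11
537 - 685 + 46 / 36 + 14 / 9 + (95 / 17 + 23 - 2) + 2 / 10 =-60373 / 510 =-118.38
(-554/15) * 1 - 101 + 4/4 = -2054/15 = -136.93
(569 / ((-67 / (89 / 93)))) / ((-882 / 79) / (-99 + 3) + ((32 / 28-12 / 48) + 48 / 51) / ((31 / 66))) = -7617216656 / 3768663771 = -2.02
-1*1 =-1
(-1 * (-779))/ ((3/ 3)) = 779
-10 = -10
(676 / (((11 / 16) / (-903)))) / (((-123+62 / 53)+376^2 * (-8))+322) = 172547648 / 219753655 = 0.79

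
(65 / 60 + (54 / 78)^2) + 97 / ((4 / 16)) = 790033 / 2028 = 389.56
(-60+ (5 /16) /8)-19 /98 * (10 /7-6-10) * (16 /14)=-17435419 /307328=-56.73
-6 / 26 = -3 / 13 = -0.23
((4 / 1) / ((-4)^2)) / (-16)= -1 / 64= -0.02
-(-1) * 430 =430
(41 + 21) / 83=62 / 83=0.75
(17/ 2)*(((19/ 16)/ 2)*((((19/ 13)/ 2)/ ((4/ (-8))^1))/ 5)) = -6137/ 4160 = -1.48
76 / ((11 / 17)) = 1292 / 11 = 117.45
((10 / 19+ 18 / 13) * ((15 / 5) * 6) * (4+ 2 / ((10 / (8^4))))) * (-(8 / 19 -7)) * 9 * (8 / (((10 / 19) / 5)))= 31472582400 / 247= 127419361.94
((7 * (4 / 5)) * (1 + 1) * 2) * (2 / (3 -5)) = -112 / 5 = -22.40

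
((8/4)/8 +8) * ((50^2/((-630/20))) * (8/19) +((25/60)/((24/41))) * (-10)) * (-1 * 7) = 2846525/1216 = 2340.89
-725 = -725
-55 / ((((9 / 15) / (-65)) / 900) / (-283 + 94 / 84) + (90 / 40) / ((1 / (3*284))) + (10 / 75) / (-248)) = -1968085762500 / 68596715430427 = -0.03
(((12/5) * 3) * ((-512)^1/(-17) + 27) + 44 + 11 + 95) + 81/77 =3680247/6545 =562.30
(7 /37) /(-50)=-7 /1850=-0.00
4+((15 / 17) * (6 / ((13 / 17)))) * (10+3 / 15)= 970 / 13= 74.62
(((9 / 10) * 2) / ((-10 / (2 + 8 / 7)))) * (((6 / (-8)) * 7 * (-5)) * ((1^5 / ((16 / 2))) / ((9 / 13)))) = -429 / 160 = -2.68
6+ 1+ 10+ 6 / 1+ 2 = 25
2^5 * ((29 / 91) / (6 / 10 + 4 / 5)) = 4640 / 637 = 7.28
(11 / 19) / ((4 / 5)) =55 / 76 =0.72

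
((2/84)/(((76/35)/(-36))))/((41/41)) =-15/38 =-0.39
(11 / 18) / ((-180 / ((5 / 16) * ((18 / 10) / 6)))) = -11 / 34560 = -0.00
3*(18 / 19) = 54 / 19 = 2.84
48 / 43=1.12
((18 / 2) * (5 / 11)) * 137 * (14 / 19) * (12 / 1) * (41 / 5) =8492904 / 209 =40635.90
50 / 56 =25 / 28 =0.89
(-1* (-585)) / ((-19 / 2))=-1170 / 19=-61.58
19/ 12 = 1.58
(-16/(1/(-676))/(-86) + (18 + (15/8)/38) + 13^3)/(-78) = -27311093/1019616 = -26.79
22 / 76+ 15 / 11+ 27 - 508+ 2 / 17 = -3405403 / 7106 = -479.23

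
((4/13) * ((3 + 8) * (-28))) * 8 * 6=-59136/13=-4548.92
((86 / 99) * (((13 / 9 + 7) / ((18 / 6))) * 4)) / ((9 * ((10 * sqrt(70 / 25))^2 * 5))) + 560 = 560.00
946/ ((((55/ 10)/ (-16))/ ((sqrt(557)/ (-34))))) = 1376 * sqrt(557)/ 17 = 1910.28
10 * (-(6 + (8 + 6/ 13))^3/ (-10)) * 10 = 66446720/ 2197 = 30244.30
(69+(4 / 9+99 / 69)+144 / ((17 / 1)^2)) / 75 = 0.95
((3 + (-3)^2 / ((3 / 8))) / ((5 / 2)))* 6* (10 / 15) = 216 / 5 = 43.20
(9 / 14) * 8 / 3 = 12 / 7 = 1.71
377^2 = 142129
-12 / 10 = -6 / 5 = -1.20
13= 13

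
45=45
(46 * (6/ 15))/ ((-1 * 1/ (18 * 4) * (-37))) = 6624/ 185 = 35.81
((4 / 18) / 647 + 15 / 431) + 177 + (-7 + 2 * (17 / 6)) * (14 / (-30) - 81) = 398287784 / 1394285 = 285.66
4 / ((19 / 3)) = 12 / 19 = 0.63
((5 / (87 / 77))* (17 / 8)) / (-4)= -6545 / 2784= -2.35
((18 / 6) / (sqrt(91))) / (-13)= -3 * sqrt(91) / 1183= -0.02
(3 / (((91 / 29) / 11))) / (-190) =-957 / 17290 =-0.06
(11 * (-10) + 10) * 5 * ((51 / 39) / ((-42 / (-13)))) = -4250 / 21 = -202.38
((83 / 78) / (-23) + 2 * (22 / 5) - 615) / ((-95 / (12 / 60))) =5438029 / 4260750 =1.28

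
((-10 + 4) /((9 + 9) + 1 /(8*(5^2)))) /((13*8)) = -150 /46813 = -0.00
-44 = -44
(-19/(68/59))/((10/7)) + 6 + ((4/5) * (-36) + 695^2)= 328433649/680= 482990.66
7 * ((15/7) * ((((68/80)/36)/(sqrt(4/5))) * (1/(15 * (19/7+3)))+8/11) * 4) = 119 * sqrt(5)/14400+480/11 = 43.65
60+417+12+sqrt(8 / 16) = sqrt(2) / 2+489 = 489.71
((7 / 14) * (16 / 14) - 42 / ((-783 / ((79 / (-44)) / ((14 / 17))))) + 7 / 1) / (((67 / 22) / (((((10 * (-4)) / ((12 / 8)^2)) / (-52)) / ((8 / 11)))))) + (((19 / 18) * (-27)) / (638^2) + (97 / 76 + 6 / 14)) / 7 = 74549890145363 / 53471726636328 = 1.39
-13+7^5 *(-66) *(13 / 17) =-14420627 / 17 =-848272.18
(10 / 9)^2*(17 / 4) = 425 / 81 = 5.25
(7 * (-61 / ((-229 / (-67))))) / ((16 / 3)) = -23.42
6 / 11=0.55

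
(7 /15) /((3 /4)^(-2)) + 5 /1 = 421 /80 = 5.26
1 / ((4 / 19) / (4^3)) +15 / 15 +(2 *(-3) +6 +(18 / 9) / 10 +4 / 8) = 3057 / 10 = 305.70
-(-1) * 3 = 3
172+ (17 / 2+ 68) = 497 / 2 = 248.50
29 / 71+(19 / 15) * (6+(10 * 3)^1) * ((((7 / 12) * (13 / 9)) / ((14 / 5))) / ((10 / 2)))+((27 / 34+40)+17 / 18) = 4876559 / 108630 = 44.89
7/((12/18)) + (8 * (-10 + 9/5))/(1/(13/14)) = -3529/70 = -50.41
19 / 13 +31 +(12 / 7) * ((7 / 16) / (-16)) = 26969 / 832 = 32.41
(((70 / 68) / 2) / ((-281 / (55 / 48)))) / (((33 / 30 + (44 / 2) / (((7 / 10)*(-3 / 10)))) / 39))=238875 / 302517856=0.00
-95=-95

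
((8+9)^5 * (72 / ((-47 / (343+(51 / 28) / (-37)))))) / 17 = -534145693266 / 12173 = -43879544.34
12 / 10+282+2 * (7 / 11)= 15646 / 55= 284.47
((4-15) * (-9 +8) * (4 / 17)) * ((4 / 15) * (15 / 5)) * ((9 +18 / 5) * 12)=133056 / 425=313.07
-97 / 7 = -13.86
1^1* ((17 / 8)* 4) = 17 / 2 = 8.50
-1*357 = -357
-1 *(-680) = 680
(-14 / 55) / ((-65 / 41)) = 574 / 3575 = 0.16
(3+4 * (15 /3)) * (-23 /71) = -529 /71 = -7.45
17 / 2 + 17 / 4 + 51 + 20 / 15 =781 / 12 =65.08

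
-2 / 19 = -0.11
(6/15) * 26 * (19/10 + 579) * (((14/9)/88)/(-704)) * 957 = -15329951/105600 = -145.17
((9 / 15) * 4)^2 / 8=18 / 25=0.72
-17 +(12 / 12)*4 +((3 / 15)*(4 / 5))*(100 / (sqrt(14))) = -13 +8*sqrt(14) / 7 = -8.72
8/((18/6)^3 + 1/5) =5/17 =0.29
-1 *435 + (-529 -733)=-1697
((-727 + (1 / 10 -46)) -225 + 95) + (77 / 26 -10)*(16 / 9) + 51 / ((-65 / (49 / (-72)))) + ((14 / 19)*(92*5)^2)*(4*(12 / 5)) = 1495876.70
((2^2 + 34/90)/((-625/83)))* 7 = -114457/28125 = -4.07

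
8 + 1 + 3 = 12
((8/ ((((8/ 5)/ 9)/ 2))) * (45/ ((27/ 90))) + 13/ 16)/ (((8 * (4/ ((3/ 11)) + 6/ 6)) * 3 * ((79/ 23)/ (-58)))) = -144080671/ 237632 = -606.32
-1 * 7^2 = -49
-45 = -45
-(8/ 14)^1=-4/ 7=-0.57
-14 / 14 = -1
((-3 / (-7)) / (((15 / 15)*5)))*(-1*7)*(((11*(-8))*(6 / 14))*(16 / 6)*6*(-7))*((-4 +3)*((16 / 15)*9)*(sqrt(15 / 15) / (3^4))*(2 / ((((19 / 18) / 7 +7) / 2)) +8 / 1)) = 2571.01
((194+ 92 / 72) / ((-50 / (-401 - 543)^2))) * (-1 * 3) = 156617152 / 15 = 10441143.47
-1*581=-581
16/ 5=3.20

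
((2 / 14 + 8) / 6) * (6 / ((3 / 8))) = 152 / 7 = 21.71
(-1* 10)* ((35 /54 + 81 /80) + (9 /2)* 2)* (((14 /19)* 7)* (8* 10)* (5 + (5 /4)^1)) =-274932.50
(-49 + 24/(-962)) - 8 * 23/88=-270454/5291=-51.12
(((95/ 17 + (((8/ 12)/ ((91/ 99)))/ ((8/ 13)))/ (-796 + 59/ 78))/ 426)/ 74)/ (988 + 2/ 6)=7497881/ 41814202050040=0.00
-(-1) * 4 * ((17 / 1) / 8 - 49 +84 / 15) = -1651 / 10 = -165.10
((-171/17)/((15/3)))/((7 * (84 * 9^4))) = -0.00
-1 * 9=-9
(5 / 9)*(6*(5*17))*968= 274266.67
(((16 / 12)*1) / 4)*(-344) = -114.67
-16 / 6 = -8 / 3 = -2.67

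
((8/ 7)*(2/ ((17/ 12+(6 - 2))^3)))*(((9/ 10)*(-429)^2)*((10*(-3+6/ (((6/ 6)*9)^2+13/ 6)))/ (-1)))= 395898928128/ 5676125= 69748.10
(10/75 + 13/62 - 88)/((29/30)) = -81521/899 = -90.68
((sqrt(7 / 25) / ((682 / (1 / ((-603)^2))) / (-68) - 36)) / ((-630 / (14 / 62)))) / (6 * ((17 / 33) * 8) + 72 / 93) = 187 * sqrt(7) / 242602537843800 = 0.00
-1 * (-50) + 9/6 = 103/2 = 51.50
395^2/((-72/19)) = -2964475/72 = -41173.26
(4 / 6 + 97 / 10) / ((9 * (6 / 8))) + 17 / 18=2009 / 810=2.48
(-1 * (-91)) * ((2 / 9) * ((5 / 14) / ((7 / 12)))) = 260 / 21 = 12.38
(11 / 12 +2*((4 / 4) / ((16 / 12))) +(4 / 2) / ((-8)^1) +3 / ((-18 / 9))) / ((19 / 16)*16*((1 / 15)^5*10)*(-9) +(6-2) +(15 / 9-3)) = 5625 / 22481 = 0.25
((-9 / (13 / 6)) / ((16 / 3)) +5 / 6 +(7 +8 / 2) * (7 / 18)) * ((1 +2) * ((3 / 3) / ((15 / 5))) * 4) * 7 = 28385 / 234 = 121.30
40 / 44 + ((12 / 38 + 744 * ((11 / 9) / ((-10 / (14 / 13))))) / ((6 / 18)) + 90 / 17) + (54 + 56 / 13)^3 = 197947.10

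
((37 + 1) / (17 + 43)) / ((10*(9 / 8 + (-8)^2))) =38 / 39075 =0.00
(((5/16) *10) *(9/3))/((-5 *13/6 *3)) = -15/52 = -0.29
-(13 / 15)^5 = -0.49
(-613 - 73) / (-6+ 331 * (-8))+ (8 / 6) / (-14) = 0.16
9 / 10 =0.90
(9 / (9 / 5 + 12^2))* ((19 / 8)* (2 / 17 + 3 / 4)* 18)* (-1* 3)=-5605 / 816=-6.87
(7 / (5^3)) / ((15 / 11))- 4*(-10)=75077 / 1875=40.04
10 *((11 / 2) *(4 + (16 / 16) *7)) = 605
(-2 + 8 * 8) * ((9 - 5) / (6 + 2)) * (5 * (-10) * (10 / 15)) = -3100 / 3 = -1033.33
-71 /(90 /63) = -497 /10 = -49.70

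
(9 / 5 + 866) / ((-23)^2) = 4339 / 2645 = 1.64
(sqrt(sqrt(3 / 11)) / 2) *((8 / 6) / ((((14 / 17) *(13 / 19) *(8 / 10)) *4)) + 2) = 5983 *11^(3 / 4) *3^(1 / 4) / 48048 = 0.99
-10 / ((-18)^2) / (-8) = 5 / 1296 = 0.00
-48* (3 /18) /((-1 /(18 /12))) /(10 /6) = 7.20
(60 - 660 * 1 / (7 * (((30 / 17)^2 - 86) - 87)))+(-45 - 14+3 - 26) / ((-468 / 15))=1693749635 / 26806962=63.18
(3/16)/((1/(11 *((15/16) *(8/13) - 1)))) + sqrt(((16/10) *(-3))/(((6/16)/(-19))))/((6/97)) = -363/416 + 388 *sqrt(95)/15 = 251.24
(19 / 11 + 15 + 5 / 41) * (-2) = -15198 / 451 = -33.70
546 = 546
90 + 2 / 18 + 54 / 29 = 24005 / 261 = 91.97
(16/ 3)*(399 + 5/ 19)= 121376/ 57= 2129.40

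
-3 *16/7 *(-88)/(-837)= -1408/1953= -0.72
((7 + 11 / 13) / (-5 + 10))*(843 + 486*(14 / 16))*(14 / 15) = 603687 / 325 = 1857.50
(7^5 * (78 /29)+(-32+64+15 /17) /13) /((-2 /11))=-245160619 /986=-248641.60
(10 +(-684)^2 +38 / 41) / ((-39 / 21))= -134277808 / 533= -251928.35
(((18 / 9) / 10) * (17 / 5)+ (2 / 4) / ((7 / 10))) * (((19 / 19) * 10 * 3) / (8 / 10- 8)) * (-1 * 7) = 122 / 3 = 40.67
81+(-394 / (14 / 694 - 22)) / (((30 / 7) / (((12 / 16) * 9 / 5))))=66085317 / 762700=86.65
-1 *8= -8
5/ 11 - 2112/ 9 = -7729/ 33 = -234.21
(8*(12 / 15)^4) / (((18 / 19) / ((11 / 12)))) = 53504 / 16875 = 3.17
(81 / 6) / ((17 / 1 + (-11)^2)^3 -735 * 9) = 1 / 194182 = 0.00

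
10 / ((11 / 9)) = 8.18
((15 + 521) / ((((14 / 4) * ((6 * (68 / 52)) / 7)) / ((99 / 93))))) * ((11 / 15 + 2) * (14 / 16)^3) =134737603 / 505920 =266.32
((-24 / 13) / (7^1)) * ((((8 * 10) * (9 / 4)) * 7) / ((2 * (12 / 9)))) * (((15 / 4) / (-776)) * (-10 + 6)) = -6075 / 2522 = -2.41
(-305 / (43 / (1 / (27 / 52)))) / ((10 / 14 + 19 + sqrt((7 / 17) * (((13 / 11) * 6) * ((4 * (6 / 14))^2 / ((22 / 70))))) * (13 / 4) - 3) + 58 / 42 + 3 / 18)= -2072880040 / 374916699 + 2630320 * sqrt(6630) / 41657411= -0.39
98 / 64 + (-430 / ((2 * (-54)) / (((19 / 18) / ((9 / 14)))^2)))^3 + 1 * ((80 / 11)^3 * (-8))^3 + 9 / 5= -61122514723285836767042129961618057031 / 2097275844326199564983582880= -29143765179.31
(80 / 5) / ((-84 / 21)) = -4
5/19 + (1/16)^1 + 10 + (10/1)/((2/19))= 32019/304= 105.33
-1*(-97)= 97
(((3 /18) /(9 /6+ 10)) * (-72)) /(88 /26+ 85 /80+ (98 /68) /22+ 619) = -311168 /185933127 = -0.00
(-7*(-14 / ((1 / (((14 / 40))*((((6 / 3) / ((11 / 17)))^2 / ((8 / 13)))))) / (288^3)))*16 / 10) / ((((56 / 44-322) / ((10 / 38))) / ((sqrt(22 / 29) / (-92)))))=4362688512*sqrt(638) / 697015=158096.56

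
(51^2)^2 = 6765201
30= 30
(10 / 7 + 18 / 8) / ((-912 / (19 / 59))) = -103 / 79296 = -0.00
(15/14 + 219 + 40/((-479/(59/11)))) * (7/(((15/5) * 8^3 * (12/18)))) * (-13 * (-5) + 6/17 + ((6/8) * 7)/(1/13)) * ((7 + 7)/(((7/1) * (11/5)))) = 735919023325/4035801088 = 182.35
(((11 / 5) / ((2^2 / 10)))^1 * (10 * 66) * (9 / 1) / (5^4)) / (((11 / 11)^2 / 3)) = 19602 / 125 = 156.82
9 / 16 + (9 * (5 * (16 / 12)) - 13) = 47.56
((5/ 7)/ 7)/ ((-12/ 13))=-65/ 588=-0.11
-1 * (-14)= 14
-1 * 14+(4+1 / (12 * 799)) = -95879 / 9588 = -10.00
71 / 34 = 2.09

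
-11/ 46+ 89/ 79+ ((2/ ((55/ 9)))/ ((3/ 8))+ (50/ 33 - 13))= -5831009/ 599610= -9.72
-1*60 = -60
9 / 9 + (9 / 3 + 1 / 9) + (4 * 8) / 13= 6.57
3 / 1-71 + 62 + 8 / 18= -50 / 9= -5.56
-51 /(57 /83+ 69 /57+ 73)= -26809 /39371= -0.68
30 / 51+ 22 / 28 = 327 / 238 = 1.37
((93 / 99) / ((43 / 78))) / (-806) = -1 / 473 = -0.00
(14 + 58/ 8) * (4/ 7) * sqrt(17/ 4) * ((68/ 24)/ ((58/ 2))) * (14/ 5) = 289 * sqrt(17)/ 174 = 6.85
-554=-554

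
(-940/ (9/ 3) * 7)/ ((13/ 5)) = -32900/ 39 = -843.59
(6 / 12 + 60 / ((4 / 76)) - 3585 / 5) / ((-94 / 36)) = -7623 / 47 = -162.19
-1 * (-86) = 86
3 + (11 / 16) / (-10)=469 / 160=2.93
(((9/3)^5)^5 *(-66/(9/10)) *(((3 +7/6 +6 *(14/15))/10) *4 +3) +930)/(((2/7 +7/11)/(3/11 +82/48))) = -1309241530965707129/1420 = -922001078144864.18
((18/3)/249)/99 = 2/8217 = 0.00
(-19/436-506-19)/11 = -228919/4796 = -47.73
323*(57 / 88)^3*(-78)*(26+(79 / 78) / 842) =-102147378030045 / 573799424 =-178019.31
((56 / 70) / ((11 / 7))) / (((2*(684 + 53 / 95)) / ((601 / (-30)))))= -79933 / 10730445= -0.01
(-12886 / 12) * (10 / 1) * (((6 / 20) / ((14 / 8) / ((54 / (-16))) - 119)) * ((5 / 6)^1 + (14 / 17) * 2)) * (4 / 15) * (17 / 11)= 444567 / 16135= 27.55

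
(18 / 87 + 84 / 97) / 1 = 3018 / 2813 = 1.07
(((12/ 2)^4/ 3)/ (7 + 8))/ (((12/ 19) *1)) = 228/ 5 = 45.60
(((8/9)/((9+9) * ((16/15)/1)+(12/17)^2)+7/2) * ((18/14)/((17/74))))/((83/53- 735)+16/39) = -1447008173/53460147860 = -0.03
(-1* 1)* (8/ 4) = -2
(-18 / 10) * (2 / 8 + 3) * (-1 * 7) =40.95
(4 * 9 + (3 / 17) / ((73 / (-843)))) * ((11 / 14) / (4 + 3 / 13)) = 78273 / 12410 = 6.31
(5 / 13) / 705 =1 / 1833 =0.00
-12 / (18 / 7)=-14 / 3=-4.67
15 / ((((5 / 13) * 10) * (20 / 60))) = 117 / 10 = 11.70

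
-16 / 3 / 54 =-8 / 81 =-0.10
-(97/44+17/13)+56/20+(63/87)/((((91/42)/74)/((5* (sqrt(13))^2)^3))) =563332710927/82940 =6792051.01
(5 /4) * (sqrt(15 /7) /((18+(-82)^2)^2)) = 5 * sqrt(105) /1272727792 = 0.00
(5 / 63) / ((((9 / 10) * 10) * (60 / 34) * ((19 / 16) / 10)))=1360 / 32319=0.04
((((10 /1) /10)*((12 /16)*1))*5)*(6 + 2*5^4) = 4710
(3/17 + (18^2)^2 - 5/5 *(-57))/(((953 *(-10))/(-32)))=28569024/81005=352.68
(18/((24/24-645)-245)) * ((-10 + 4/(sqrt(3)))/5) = 36/889-24 * sqrt(3)/4445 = 0.03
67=67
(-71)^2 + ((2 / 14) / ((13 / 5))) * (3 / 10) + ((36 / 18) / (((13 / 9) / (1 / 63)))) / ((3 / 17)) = 393209 / 78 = 5041.14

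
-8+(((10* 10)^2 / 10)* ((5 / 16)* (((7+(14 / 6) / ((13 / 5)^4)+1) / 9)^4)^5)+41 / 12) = 643112697359910015370929306301684360153642287125176591957865799567817278366650070467141130565942387522397766998987080565 / 22120933952039269847396976134499673840694570674204097184384661009424779103279815835392333685095646082848258410613873604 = 29.07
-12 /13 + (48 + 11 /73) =44819 /949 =47.23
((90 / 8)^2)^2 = 4100625 / 256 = 16018.07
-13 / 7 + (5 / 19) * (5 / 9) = -2048 / 1197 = -1.71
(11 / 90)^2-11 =-88979 / 8100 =-10.99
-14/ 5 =-2.80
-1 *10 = -10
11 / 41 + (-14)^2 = 8047 / 41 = 196.27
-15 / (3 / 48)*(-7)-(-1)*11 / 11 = 1681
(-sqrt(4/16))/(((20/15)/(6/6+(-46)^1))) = 135/8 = 16.88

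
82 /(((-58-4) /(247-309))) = 82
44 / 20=11 / 5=2.20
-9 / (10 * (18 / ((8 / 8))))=-1 / 20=-0.05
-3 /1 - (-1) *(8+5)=10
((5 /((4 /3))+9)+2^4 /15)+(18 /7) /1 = 6883 /420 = 16.39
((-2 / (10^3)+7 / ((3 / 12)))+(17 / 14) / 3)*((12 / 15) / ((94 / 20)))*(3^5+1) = 145535752 / 123375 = 1179.62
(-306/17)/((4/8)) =-36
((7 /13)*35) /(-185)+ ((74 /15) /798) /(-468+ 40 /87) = -3976798493 /39032486220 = -0.10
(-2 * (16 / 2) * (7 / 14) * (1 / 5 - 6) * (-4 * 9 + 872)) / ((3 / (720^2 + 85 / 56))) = 6703000746.10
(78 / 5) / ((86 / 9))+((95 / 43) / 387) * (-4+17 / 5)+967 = 26864929 / 27735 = 968.63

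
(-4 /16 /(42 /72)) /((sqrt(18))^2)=-1 /42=-0.02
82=82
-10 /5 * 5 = -10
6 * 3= 18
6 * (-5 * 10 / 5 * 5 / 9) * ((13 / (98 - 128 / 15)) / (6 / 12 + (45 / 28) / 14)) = -1274000 / 161711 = -7.88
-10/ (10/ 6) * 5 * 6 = -180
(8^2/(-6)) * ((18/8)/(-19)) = 24/19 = 1.26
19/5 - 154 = -751/5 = -150.20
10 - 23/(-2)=43/2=21.50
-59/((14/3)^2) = -531/196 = -2.71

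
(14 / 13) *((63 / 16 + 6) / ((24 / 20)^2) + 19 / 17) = 183211 / 21216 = 8.64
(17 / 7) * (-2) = -34 / 7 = -4.86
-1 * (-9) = 9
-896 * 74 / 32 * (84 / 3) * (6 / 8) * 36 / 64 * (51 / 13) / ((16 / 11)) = -27461511 / 416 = -66013.25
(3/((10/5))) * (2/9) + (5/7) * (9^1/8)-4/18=0.91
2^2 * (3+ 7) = 40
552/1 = 552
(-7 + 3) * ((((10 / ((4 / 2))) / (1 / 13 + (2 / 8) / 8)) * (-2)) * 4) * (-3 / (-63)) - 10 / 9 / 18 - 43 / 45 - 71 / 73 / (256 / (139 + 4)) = 3648939893 / 52980480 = 68.87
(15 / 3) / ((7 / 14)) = 10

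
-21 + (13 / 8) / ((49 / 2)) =-4103 / 196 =-20.93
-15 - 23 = -38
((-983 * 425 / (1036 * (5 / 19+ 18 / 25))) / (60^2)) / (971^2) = -7937725 / 65686721744448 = -0.00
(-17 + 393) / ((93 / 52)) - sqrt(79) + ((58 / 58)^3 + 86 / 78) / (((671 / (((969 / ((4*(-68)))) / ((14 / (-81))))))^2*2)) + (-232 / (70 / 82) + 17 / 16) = -8258235122094589 / 136564362654720 - sqrt(79) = -69.36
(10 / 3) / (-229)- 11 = -7567 / 687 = -11.01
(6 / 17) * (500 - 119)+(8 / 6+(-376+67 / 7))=-230.62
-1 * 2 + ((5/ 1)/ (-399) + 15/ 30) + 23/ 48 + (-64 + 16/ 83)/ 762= -1.12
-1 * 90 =-90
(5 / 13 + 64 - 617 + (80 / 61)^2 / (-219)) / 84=-209082772 / 31781061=-6.58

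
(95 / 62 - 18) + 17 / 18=-15.52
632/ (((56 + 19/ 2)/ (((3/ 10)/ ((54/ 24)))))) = 2528/ 1965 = 1.29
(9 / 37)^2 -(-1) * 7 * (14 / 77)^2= 48133 / 165649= 0.29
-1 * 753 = -753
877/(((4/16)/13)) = 45604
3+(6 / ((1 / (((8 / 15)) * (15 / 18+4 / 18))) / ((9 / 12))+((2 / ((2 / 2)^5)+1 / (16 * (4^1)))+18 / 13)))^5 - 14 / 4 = 37226844921230017561395 / 51901942605816498223514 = 0.72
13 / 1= 13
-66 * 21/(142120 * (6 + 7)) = -63/83980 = -0.00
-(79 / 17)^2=-6241 / 289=-21.60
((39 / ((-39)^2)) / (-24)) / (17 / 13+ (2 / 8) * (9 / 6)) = -1 / 1575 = -0.00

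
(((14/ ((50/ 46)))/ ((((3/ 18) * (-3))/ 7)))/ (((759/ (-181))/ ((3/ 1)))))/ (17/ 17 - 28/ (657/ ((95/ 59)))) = 1375156188/ 9928325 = 138.51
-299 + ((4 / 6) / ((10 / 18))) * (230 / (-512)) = -38341 / 128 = -299.54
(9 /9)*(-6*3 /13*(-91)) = 126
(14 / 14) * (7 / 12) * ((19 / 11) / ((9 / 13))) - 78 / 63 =1807 / 8316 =0.22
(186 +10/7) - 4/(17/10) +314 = 59390/119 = 499.08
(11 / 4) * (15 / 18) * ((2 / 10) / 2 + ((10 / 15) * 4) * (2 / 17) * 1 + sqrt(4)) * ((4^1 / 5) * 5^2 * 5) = 338525 / 612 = 553.15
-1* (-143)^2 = -20449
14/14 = 1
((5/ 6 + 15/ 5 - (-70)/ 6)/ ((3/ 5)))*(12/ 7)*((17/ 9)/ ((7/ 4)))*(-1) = -21080/ 441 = -47.80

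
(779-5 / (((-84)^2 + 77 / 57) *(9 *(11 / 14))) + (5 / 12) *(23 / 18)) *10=532192911215 / 68270796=7795.32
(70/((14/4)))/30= 0.67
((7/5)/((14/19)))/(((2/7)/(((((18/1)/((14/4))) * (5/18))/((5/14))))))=26.60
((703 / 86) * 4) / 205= 1406 / 8815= 0.16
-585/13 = -45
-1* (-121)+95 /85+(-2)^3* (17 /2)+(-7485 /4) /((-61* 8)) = 1923085 /33184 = 57.95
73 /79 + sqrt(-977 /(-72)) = 73 /79 + sqrt(1954) /12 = 4.61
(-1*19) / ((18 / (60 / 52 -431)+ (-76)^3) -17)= 53086 / 1226546559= 0.00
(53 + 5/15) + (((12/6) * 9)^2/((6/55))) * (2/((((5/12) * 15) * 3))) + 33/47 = 261439/705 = 370.84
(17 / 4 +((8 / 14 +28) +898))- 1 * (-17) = 947.82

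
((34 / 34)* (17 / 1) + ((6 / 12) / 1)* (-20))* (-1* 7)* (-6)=294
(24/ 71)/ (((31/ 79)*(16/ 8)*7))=948/ 15407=0.06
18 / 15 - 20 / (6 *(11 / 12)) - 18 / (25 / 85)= -700 / 11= -63.64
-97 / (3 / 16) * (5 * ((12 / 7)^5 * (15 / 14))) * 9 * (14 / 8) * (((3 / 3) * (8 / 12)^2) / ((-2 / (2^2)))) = 9654681600 / 16807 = 574444.08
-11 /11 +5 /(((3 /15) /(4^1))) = 99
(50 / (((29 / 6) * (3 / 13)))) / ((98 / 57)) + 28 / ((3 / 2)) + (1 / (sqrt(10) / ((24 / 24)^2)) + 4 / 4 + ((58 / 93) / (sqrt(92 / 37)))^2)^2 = 230044 * sqrt(10) / 994635 + 25966228344665249 / 562317428385090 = 46.91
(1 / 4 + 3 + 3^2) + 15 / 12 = 27 / 2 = 13.50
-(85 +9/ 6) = -173/ 2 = -86.50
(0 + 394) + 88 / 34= 6742 / 17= 396.59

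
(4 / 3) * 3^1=4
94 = 94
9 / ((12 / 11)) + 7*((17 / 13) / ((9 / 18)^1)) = 26.56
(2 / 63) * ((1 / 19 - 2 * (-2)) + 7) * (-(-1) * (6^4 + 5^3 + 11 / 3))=85480 / 171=499.88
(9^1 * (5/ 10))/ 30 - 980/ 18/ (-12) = 4.69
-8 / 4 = -2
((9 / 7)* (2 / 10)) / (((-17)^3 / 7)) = -9 / 24565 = -0.00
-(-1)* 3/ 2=3/ 2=1.50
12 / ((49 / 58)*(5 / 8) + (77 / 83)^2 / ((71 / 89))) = 2723414592 / 364678139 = 7.47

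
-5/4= -1.25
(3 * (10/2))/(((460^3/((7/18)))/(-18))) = -21/19467200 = -0.00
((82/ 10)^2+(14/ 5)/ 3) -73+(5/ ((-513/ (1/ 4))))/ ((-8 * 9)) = -4.83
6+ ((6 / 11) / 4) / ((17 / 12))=1140 / 187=6.10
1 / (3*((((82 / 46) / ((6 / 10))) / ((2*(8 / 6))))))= 184 / 615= 0.30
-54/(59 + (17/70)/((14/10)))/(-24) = 0.04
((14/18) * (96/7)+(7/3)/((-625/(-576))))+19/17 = 444169/31875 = 13.93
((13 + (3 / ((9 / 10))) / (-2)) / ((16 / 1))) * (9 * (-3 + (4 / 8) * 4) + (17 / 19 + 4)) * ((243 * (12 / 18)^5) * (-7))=12376 / 19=651.37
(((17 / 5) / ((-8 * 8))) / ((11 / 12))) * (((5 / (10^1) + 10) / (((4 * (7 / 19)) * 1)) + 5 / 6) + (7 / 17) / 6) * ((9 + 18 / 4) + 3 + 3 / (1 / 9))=-20.24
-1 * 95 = -95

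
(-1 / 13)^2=1 / 169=0.01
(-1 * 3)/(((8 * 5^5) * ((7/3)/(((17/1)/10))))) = -153/1750000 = -0.00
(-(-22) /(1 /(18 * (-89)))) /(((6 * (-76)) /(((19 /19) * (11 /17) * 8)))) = 129228 /323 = 400.09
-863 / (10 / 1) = -863 / 10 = -86.30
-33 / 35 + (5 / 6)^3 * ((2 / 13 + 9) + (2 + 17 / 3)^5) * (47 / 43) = 2151265899233 / 128365965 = 16758.85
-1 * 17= -17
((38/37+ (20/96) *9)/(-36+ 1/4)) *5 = -4295/10582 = -0.41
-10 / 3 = -3.33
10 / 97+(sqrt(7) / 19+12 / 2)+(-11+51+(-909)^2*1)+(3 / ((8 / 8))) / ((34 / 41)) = sqrt(7) / 19+2725238717 / 3298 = 826330.86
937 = 937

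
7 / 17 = 0.41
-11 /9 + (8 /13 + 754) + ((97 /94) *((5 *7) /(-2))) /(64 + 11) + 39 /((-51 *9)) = 1407980023 /1869660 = 753.07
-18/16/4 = -9/32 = -0.28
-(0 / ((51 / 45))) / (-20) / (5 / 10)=0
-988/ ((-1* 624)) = 19/ 12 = 1.58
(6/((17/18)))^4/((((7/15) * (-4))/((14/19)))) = -1020366720/1586899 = -642.99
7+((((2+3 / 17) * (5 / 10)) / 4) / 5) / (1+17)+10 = 208117 / 12240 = 17.00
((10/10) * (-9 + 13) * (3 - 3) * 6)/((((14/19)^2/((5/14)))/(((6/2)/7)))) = 0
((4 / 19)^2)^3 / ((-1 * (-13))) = 4096 / 611596453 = 0.00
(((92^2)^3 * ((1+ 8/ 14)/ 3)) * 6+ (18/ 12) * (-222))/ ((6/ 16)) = 5081832391328.38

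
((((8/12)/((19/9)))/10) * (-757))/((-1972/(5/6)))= 0.01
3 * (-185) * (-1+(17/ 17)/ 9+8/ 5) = -1184/ 3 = -394.67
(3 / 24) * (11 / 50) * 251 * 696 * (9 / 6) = 720621 / 100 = 7206.21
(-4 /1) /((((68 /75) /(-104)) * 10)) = 780 /17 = 45.88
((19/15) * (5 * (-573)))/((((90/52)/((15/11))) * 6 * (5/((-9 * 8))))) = 377416/55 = 6862.11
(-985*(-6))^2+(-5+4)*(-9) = 34928109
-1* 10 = -10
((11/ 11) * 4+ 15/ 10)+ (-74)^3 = -810437/ 2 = -405218.50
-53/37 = -1.43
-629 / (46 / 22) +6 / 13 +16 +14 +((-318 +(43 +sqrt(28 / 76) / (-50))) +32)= -153496 / 299- sqrt(133) / 950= -513.38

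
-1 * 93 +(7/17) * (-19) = -1714/17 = -100.82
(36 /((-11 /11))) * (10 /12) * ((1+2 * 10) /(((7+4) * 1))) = -630 /11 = -57.27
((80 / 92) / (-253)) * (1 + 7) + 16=92944 / 5819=15.97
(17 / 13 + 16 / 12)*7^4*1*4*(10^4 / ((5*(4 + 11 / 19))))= 37590056000 / 3393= 11078707.93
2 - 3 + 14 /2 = 6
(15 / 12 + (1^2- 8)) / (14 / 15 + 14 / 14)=-345 / 116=-2.97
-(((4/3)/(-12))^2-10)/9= 809/729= 1.11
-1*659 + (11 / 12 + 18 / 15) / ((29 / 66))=-654.18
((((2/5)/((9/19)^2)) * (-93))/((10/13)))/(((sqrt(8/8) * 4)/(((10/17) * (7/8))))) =-1018381/36720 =-27.73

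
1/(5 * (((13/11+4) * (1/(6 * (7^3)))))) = 7546/95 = 79.43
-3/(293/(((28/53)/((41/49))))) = -4116/636689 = -0.01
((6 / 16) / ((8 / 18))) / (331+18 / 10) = 0.00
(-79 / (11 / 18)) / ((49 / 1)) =-1422 / 539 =-2.64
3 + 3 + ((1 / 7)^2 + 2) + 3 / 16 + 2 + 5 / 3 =27929 / 2352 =11.87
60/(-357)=-20/119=-0.17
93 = 93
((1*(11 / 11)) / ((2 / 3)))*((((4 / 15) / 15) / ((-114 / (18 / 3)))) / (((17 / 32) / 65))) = -832 / 4845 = -0.17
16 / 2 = 8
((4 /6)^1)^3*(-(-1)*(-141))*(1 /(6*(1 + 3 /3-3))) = 188 /27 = 6.96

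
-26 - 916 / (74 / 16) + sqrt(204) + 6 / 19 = -157288 / 703 + 2 * sqrt(51) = -209.46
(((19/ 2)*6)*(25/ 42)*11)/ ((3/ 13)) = 67925/ 42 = 1617.26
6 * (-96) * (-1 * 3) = 1728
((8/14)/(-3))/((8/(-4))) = 2/21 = 0.10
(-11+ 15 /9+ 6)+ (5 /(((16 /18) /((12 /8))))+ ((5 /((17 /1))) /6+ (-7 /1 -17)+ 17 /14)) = -100717 /5712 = -17.63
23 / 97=0.24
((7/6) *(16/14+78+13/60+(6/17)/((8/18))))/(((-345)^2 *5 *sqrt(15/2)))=0.00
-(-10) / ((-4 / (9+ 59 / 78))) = -3805 / 156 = -24.39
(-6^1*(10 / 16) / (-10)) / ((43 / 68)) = 51 / 86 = 0.59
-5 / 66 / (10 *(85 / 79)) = -79 / 11220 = -0.01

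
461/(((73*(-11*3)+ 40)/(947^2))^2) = 370766802323741/5612161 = 66064890.57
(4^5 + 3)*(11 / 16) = 11297 / 16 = 706.06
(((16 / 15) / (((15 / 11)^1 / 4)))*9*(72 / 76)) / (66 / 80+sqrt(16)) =101376 / 18335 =5.53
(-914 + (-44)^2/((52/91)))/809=2474/809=3.06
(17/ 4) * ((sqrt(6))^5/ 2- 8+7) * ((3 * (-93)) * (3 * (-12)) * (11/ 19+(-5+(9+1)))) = -4524822/ 19+81446796 * sqrt(6)/ 19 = 10262014.18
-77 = -77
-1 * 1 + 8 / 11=-3 / 11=-0.27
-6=-6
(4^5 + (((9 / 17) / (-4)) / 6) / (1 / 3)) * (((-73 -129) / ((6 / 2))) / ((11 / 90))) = -210971325 / 374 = -564094.45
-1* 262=-262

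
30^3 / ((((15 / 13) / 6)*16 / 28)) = 245700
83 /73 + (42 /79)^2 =646775 /455593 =1.42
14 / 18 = 7 / 9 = 0.78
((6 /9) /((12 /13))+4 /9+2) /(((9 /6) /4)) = 76 /9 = 8.44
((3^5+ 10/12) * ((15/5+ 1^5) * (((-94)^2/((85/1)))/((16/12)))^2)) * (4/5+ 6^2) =7881426526512/36125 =218170976.51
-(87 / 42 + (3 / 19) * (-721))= 29731 / 266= 111.77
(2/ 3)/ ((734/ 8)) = 8/ 1101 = 0.01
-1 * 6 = -6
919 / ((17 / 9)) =8271 / 17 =486.53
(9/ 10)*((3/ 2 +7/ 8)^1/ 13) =171/ 1040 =0.16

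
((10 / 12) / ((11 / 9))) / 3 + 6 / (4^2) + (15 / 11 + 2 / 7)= 1387 / 616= 2.25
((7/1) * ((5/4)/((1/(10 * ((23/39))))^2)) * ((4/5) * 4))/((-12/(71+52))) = -15182300/1521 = -9981.79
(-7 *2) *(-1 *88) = 1232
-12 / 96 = -0.12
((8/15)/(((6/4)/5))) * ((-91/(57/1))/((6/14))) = -10192/1539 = -6.62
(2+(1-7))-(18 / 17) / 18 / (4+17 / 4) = -2248 / 561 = -4.01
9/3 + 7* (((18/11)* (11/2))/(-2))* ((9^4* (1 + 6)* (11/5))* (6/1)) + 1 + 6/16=-763857689/40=-19096442.22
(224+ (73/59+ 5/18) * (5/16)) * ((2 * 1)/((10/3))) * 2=3814253/14160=269.37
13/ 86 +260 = 22373/ 86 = 260.15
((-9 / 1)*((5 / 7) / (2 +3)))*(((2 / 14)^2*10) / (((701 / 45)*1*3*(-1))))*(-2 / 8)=-675 / 480886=-0.00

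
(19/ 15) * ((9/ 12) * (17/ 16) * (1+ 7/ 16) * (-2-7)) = -66861/ 5120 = -13.06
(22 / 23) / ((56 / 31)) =0.53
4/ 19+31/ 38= 39/ 38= 1.03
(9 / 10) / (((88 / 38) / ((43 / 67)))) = 7353 / 29480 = 0.25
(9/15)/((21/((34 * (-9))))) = -306/35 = -8.74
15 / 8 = 1.88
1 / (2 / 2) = 1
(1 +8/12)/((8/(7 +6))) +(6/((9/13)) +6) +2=155/8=19.38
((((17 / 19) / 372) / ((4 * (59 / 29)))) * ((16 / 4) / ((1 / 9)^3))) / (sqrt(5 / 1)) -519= -519+119799 * sqrt(5) / 695020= -518.61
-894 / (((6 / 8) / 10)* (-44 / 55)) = 14900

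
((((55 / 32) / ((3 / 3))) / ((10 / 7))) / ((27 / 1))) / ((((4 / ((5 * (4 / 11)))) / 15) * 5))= 35 / 576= 0.06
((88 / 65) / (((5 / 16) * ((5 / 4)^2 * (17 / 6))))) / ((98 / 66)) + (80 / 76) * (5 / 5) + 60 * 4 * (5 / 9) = 52098088508 / 385783125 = 135.05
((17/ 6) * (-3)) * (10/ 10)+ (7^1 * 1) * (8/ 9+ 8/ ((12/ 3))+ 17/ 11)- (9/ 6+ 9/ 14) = 28271/ 1386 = 20.40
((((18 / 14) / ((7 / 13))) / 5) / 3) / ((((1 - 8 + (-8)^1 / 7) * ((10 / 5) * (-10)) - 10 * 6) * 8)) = 0.00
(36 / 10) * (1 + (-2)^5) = -558 / 5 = -111.60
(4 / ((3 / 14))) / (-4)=-14 / 3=-4.67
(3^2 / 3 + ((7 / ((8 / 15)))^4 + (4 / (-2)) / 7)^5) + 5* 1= 445918278245587089521258460707863445125736199 / 19377151727927277125632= 23012581235193011158079.78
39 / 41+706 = 28985 / 41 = 706.95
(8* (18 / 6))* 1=24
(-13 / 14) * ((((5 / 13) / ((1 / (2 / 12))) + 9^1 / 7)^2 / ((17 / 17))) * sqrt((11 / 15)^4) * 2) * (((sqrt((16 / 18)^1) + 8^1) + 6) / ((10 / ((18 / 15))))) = -65723449 / 21498750 - 65723449 * sqrt(2) / 451473750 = -3.26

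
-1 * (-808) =808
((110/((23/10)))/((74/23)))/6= 275/111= 2.48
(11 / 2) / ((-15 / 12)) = -22 / 5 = -4.40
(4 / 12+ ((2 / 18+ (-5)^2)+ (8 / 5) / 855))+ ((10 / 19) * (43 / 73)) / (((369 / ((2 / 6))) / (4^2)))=976934557 / 38385225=25.45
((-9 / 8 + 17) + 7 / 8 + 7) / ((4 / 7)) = 665 / 16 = 41.56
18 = 18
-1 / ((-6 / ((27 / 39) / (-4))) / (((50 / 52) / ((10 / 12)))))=-45 / 1352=-0.03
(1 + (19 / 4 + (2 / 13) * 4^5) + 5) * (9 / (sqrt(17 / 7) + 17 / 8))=1102626 / 715- 1260144 * sqrt(119) / 12155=411.20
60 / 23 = 2.61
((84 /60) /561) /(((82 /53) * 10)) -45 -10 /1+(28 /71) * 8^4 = 254812004641 /163307100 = 1560.32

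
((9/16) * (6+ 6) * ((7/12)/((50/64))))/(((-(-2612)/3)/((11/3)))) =693/32650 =0.02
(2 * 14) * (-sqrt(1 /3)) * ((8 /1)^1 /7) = -32 * sqrt(3) /3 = -18.48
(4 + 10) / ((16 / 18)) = 63 / 4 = 15.75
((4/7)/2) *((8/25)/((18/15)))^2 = 32/1575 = 0.02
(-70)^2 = 4900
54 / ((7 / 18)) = 138.86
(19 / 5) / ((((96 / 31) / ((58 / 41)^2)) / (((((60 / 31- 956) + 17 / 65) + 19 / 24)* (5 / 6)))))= -736434191833 / 377619840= -1950.20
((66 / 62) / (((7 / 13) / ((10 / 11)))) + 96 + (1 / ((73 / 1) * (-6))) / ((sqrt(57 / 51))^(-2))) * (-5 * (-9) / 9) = 790074445 / 1615782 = 488.97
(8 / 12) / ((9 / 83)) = 166 / 27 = 6.15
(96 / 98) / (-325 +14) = -48 / 15239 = -0.00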